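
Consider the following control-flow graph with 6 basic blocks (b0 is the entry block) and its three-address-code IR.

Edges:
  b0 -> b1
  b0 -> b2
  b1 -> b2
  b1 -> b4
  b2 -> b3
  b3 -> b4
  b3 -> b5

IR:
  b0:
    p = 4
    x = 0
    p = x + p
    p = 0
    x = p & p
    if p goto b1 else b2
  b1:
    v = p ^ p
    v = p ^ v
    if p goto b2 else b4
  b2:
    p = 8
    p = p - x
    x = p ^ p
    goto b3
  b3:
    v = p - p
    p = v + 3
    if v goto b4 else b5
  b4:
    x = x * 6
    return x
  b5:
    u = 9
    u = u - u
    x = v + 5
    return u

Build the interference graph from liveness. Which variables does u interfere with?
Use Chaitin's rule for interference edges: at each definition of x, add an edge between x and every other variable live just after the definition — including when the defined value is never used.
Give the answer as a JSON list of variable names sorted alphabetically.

Answer: ["v", "x"]

Derivation:
Block summaries:
  b0: {p,x} / ∅
  b1: {v} / {p}
  b2: {p,x} / {x}
  b3: {p,v} / {p}
  b4: {x} / {x}
  b5: {u,x} / {v}

Live sets:
  b0 li=∅ lo={p,x}
  b1 li={p,x} lo={x}
  b2 li={x} lo={p,x}
  b3 li={p,x} lo={v,x}
  b4 li={x} lo=∅
  b5 li={v} lo=∅

Conflict graph:
  p↔{v,x}
  u↔{v,x}
  v↔{p,u,x}
  x↔{p,u,v}

N(u) = ["v", "x"]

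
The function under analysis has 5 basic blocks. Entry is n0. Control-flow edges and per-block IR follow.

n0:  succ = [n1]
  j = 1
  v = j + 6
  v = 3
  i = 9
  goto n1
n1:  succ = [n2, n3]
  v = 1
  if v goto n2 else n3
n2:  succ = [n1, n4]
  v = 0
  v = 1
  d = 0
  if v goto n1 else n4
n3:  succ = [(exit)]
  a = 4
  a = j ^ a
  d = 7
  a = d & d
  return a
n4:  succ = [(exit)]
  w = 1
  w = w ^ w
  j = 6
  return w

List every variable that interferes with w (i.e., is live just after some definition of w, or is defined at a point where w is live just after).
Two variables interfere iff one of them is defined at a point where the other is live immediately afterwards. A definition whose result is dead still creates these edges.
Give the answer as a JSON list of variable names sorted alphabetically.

def/use:
  n0: def={i,j,v} ue=∅
  n1: def={v} ue=∅
  n2: def={d,v} ue=∅
  n3: def={a,d} ue={j}
  n4: def={j,w} ue=∅

Liveness:
  n0 li=∅ lo={j}
  n1 li={j} lo={j}
  n2 li={j} lo={j}
  n3 li={j} lo=∅
  n4 li=∅ lo=∅

Interfere edges:
  a↔{j}
  d↔{j,v}
  i↔{j}
  j↔{a,d,i,v,w}
  v↔{d,j}
  w↔{j}

N(w) = ["j"]

Answer: ["j"]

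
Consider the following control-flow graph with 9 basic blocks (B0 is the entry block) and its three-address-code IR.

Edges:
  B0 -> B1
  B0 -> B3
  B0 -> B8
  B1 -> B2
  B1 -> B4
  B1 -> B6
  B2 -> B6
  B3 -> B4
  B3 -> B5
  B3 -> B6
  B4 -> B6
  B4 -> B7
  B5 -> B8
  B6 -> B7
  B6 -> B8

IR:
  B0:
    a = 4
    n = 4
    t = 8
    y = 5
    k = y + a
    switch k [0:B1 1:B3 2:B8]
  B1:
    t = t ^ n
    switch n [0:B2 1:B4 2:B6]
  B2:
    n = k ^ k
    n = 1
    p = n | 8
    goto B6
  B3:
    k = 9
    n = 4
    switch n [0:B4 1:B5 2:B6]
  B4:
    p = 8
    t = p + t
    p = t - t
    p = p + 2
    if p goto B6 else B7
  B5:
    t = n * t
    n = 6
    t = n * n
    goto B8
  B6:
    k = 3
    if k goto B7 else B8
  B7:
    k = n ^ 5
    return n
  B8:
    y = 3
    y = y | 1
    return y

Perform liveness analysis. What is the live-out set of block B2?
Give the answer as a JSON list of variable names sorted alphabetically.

def/use:
  B0 def {a,k,n,t,y} use ∅
  B1 def {t} use {n,t}
  B2 def {n,p} use {k}
  B3 def {k,n} use ∅
  B4 def {p,t} use {t}
  B5 def {n,t} use {n,t}
  B6 def {k} use ∅
  B7 def {k} use {n}
  B8 def {y} use ∅

Liveness:
  B0: in=∅ out={k,n,t}
  B1: in={k,n,t} out={k,n,t}
  B2: in={k} out={n}
  B3: in={t} out={n,t}
  B4: in={n,t} out={n}
  B5: in={n,t} out=∅
  B6: in={n} out={n}
  B7: in={n} out=∅
  B8: in=∅ out=∅

live-out(B2) = ["n"]

Answer: ["n"]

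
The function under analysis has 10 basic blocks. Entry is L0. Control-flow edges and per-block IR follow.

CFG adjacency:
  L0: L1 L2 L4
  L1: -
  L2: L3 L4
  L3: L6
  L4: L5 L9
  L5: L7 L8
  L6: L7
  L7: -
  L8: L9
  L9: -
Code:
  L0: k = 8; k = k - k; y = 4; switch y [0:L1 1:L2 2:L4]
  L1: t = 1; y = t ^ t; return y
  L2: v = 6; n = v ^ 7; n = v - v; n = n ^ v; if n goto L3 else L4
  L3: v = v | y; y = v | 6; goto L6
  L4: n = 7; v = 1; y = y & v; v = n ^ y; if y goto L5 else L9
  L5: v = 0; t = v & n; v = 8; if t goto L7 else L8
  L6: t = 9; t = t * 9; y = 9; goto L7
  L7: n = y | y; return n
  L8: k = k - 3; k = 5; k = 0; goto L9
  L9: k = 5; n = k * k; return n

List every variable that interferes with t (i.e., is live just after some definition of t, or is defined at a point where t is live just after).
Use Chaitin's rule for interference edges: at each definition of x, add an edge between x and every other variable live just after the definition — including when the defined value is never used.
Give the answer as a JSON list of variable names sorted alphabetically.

Per-block:
  L0: {k,y} / ∅
  L1: {t,y} / ∅
  L2: {n,v} / ∅
  L3: {v,y} / {v,y}
  L4: {n,v,y} / {y}
  L5: {t,v} / {n}
  L6: {t,y} / ∅
  L7: {n} / {y}
  L8: {k} / {k}
  L9: {k,n} / ∅

Backward fixpoint:
  live L0: ∅→{k,y}
  live L1: ∅→∅
  live L2: {k,y}→{k,v,y}
  live L3: {v,y}→∅
  live L4: {k,y}→{k,n,y}
  live L5: {k,n,y}→{k,y}
  live L6: ∅→{y}
  live L7: {y}→∅
  live L8: {k}→∅
  live L9: ∅→∅

Interference:
  k↔{n,t,v,y}
  n↔{k,v,y}
  t↔{k,v,y}
  v↔{k,n,t,y}
  y↔{k,n,t,v}

N(t) = ["k", "v", "y"]

Answer: ["k", "v", "y"]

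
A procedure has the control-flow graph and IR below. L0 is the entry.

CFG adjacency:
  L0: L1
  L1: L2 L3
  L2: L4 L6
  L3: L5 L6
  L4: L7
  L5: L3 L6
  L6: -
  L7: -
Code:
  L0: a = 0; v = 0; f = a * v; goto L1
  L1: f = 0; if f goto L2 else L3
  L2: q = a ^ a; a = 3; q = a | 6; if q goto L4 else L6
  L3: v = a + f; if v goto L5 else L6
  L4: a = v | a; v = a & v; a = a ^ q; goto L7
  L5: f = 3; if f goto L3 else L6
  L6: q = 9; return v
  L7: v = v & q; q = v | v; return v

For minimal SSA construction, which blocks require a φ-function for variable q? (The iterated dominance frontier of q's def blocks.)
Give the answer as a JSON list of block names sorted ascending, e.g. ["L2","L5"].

idom tree: L1←L0 L2←L1 L3←L1 L4←L2 L5←L3 L6←L1 L7←L4
Dom at joins:
  L3: preds {L1,L5}: {L0,L1} ∩ {L0,L1,L3,L5} = {L0,L1}; idom=L1
  L6: preds {L2,L3,L5}: {L0,L1,L2} ∩ {L0,L1,L3} ∩ {L0,L1,L3,L5} = {L0,L1}; idom=L1

Frontier:
  L3←L1: walk · to L1
  L3←L5: walk L5→L3 to L1
  L6←L2: walk L2 to L1
  L6←L3: walk L3 to L1
  L6←L5: walk L5→L3 to L1
  DF(L0)=∅
  DF(L1)=∅
  DF(L2)={L6}
  DF(L3)={L3,L6}
  DF(L4)=∅
  DF(L5)={L3,L6}
  DF(L6)=∅
  DF(L7)=∅

φ for q: defs {L2,L6,L7}
  DF⁺ = {L6}

Answer: ["L6"]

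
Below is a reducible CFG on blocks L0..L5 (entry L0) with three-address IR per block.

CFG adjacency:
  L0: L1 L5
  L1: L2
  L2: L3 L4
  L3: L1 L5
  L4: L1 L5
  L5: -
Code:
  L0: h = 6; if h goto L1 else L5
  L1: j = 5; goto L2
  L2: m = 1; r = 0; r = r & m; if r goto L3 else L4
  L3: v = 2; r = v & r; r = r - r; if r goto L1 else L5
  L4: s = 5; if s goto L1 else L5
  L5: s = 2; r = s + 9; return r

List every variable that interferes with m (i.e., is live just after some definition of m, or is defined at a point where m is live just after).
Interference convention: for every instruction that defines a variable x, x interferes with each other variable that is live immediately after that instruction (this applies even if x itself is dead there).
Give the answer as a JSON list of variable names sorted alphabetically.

Answer: ["r"]

Analysis:
Block summaries:
  L0: def={h} ue=∅
  L1: def={j} ue=∅
  L2: def={m,r} ue=∅
  L3: def={r,v} ue={r}
  L4: def={s} ue=∅
  L5: def={r,s} ue=∅

Backward fixpoint:
  L0 li=∅ lo=∅
  L1 li=∅ lo=∅
  L2 li=∅ lo={r}
  L3 li={r} lo=∅
  L4 li=∅ lo=∅
  L5 li=∅ lo=∅

Interfere edges:
  h — ∅
  j — ∅
  m — {r}
  r — {m,v}
  s — ∅
  v — {r}

N(m) = ["r"]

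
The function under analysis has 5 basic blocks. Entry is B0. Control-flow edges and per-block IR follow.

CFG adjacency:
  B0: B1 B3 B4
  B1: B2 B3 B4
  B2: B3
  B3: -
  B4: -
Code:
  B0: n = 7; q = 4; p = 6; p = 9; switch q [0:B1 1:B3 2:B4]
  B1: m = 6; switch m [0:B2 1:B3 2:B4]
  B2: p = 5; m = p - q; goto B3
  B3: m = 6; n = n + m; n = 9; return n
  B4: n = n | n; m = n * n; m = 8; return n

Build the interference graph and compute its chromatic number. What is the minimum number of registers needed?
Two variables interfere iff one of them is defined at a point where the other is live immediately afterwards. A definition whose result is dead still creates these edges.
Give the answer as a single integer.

Answer: 3

Analysis:
Block summaries:
  B0: {n,p,q} / ∅
  B1: {m} / ∅
  B2: {m,p} / {q}
  B3: {m,n} / {n}
  B4: {m,n} / {n}

Live sets:
  B0: in=∅ out={n,q}
  B1: in={n,q} out={n,q}
  B2: in={n,q} out={n}
  B3: in={n} out=∅
  B4: in={n} out=∅

Interference:
  m↔{n,q}
  n↔{m,p,q}
  p↔{n,q}
  q↔{m,n,p}

Colouring:
  lower bound: {m,n,q} mutually conflict ⇒ χ ≥ 3
  assign m→r2 n→r0 p→r2 q→r1 — no edge inside a register ⇒ χ ≤ 3
  χ = 3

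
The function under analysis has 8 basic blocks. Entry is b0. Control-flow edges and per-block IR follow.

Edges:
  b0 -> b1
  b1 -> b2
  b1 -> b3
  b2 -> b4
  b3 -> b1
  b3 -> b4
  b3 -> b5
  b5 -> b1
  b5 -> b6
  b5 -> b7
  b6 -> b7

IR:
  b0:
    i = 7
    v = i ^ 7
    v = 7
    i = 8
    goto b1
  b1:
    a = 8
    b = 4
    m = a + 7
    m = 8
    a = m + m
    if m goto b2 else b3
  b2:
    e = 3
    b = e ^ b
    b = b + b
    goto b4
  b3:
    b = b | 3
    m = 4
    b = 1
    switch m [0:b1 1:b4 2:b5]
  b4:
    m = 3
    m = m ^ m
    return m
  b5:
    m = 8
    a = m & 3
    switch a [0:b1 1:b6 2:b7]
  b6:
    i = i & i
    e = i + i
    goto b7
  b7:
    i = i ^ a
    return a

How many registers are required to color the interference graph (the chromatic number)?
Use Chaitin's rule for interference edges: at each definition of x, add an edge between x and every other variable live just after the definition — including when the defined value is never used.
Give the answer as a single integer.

def/use:
  b0: {i,v} / ∅
  b1: {a,b,m} / ∅
  b2: {b,e} / {b}
  b3: {b,m} / {b}
  b4: {m} / ∅
  b5: {a,m} / ∅
  b6: {e,i} / {i}
  b7: {i} / {a,i}

Liveness:
  live b0: ∅→{i}
  live b1: {i}→{b,i}
  live b2: {b}→∅
  live b3: {b,i}→{i}
  live b4: ∅→∅
  live b5: {i}→{a,i}
  live b6: {a,i}→{a,i}
  live b7: {a,i}→∅

Conflict graph:
  a: {b,e,i,m}
  b: {a,e,i,m}
  e: {a,b,i}
  i: {a,b,e,m}
  m: {a,b,i}
  v: ∅

Registers:
  {a,b,e,i} pairwise interfere (4-clique) ⇒ χ ≥ 4
  assign a→r0 b→r1 e→r3 i→r2 m→r3 v→r0 — no edge inside a register ⇒ χ ≤ 4
  χ = 4

Answer: 4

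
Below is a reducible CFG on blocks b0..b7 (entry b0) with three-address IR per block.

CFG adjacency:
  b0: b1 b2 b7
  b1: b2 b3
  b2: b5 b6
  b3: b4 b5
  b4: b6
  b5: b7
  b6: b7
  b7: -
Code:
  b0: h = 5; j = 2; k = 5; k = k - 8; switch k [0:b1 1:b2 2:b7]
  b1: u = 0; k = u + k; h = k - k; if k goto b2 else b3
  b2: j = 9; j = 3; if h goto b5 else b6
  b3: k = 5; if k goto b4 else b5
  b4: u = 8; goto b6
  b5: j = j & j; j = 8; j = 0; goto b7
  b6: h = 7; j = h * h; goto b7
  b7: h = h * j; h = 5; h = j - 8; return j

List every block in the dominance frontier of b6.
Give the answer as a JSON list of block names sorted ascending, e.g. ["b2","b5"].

idom tree: b1←b0 b2←b0 b3←b1 b4←b3 b5←b0 b6←b0 b7←b0
Dom∩ at merges:
  b2: preds {b0,b1}: {b0} ∩ {b0,b1} = {b0}; idom=b0
  b5: preds {b2,b3}: {b0,b2} ∩ {b0,b1,b3} = {b0}; idom=b0
  b6: preds {b2,b4}: {b0,b2} ∩ {b0,b1,b3,b4} = {b0}; idom=b0
  b7: preds {b0,b5,b6}: {b0} ∩ {b0,b5} ∩ {b0,b6} = {b0}; idom=b0

DF derivation:
  b2←b0: walk · to b0
  b2←b1: walk b1 to b0
  b5←b2: walk b2 to b0
  b5←b3: walk b3→b1 to b0
  b6←b2: walk b2 to b0
  b6←b4: walk b4→b3→b1 to b0
  b7←b0: walk · to b0
  b7←b5: walk b5 to b0
  b7←b6: walk b6 to b0
  b0: DF=∅
  b1: DF={b2,b5,b6}
  b2: DF={b5,b6}
  b3: DF={b5,b6}
  b4: DF={b6}
  b5: DF={b7}
  b6: DF={b7}
  b7: DF=∅

DF(b6) = ["b7"]

Answer: ["b7"]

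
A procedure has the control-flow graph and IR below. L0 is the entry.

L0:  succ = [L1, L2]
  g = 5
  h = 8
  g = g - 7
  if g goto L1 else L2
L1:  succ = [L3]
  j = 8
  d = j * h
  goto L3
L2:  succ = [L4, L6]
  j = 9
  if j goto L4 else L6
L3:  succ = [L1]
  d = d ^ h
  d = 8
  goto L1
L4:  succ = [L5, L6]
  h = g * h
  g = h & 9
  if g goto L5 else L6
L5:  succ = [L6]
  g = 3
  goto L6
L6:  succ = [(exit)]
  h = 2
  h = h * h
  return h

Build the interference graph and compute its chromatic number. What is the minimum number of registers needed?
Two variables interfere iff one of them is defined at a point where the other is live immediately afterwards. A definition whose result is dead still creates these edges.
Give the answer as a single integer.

Answer: 3

Analysis:
def/use:
  L0 def {g,h} use ∅
  L1 def {d,j} use {h}
  L2 def {j} use ∅
  L3 def {d} use {d,h}
  L4 def {g,h} use {g,h}
  L5 def {g} use ∅
  L6 def {h} use ∅

Live sets:
  L0 li=∅ lo={g,h}
  L1 li={h} lo={d,h}
  L2 li={g,h} lo={g,h}
  L3 li={d,h} lo={h}
  L4 li={g,h} lo=∅
  L5 li=∅ lo=∅
  L6 li=∅ lo=∅

Interference:
  d: {h}
  g: {h,j}
  h: {d,g,j}
  j: {g,h}

Registers:
  lower bound: {g,h,j} mutually conflict ⇒ χ ≥ 3
  3-colouring: r0={h}  r1={d,g}  r2={j}
  χ = 3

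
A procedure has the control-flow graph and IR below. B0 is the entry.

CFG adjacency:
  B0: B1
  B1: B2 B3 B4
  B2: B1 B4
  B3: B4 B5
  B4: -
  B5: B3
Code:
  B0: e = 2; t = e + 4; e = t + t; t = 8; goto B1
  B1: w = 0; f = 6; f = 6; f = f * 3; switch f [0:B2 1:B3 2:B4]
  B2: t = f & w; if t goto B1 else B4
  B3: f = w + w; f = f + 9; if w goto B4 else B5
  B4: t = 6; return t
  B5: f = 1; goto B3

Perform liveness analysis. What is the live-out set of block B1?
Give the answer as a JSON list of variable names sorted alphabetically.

Answer: ["f", "w"]

Analysis:
Per-block:
  B0: def={e,t} ue=∅
  B1: def={f,w} ue=∅
  B2: def={t} ue={f,w}
  B3: def={f} ue={w}
  B4: def={t} ue=∅
  B5: def={f} ue=∅

Live sets:
  B0: in=∅ out=∅
  B1: in=∅ out={f,w}
  B2: in={f,w} out=∅
  B3: in={w} out={w}
  B4: in=∅ out=∅
  B5: in={w} out={w}

live-out(B1) = ["f", "w"]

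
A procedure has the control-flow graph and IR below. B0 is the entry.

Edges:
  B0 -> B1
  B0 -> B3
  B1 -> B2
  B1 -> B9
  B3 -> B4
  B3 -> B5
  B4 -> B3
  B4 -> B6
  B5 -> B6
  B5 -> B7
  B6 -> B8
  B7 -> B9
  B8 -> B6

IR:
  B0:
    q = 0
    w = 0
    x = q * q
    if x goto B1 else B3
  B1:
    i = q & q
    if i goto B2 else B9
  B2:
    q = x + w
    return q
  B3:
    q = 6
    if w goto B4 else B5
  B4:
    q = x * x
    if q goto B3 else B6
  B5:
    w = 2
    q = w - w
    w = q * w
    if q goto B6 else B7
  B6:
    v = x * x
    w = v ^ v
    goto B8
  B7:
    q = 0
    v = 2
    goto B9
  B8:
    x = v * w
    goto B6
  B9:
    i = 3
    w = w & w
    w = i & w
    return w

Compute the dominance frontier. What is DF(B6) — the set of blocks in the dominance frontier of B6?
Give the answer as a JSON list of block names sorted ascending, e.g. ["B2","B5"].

idom tree: B1←B0 B2←B1 B3←B0 B4←B3 B5←B3 B6←B3 B7←B5 B8←B6 B9←B0
Dom∩ at merges:
  B3: preds {B0,B4}: {B0} ∩ {B0,B3,B4} = {B0}; idom=B0
  B6: preds {B4,B5,B8}: {B0,B3,B4} ∩ {B0,B3,B5} ∩ {B0,B3,B6,B8} = {B0,B3}; idom=B3
  B9: preds {B1,B7}: {B0,B1} ∩ {B0,B3,B5,B7} = {B0}; idom=B0

Frontier:
  join B3 pred B0: · stop@B0
  join B3 pred B4: B4→B3 stop@B0
  join B6 pred B4: B4 stop@B3
  join B6 pred B5: B5 stop@B3
  join B6 pred B8: B8→B6 stop@B3
  join B9 pred B1: B1 stop@B0
  join B9 pred B7: B7→B5→B3 stop@B0
  B0 → ∅
  B1 → {B9}
  B2 → ∅
  B3 → {B3,B9}
  B4 → {B3,B6}
  B5 → {B6,B9}
  B6 → {B6}
  B7 → {B9}
  B8 → {B6}
  B9 → ∅

DF(B6) = ["B6"]

Answer: ["B6"]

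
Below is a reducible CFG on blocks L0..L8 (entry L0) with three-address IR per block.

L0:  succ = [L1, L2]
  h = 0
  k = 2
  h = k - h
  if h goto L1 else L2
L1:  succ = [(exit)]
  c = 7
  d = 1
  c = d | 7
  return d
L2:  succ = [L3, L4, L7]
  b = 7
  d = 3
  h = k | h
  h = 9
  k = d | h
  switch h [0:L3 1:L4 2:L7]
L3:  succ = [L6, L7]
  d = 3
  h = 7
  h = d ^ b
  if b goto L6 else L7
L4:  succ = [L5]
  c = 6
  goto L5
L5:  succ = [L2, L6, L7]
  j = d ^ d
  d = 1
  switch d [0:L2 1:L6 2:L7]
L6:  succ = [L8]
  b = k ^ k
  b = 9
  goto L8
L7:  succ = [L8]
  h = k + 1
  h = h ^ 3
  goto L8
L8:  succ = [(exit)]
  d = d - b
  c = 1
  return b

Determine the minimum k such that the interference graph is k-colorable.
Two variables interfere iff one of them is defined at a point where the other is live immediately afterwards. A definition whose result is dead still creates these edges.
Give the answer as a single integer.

Answer: 5

Derivation:
Block summaries:
  L0 def {h,k} use ∅
  L1 def {c,d} use ∅
  L2 def {b,d,h,k} use {h,k}
  L3 def {d,h} use {b}
  L4 def {c} use ∅
  L5 def {d,j} use {d}
  L6 def {b} use {k}
  L7 def {h} use {k}
  L8 def {c,d} use {b,d}

Live sets:
  L0: in=∅ out={h,k}
  L1: in=∅ out=∅
  L2: in={h,k} out={b,d,h,k}
  L3: in={b,k} out={b,d,k}
  L4: in={b,d,h,k} out={b,d,h,k}
  L5: in={b,d,h,k} out={b,d,h,k}
  L6: in={d,k} out={b,d}
  L7: in={b,d,k} out={b,d}
  L8: in={b,d} out=∅

Interference:
  b — {c,d,h,j,k}
  c — {b,d,h,k}
  d — {b,c,h,k}
  h — {b,c,d,j,k}
  j — {b,h,k}
  k — {b,c,d,h,j}

Colouring:
  {b,c,d,h,k} pairwise interfere (5-clique) ⇒ χ ≥ 5
  assign b→c0 c→c3 d→c4 h→c1 j→c3 k→c2 — no edge inside a register ⇒ χ ≤ 5
  χ = 5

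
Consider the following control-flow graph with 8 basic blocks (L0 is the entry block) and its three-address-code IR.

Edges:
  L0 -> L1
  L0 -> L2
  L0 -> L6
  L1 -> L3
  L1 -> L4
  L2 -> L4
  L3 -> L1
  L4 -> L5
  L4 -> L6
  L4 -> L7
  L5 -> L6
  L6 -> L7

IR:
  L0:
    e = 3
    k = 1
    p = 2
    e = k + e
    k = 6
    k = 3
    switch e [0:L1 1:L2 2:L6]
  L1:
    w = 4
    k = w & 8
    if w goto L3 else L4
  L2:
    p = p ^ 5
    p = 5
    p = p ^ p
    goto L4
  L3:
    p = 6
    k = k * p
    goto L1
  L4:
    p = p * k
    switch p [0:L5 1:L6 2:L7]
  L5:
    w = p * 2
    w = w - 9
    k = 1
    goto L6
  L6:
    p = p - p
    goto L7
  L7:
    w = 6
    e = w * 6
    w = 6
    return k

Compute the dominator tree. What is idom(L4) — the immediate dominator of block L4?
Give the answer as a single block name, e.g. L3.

idom tree: L1←L0 L2←L0 L3←L1 L4←L0 L5←L4 L6←L0 L7←L0
Dom at joins:
  L1: preds {L0,L3}: {L0} ∩ {L0,L1,L3} = {L0}; idom=L0
  L4: preds {L1,L2}: {L0,L1} ∩ {L0,L2} = {L0}; idom=L0
  L6: preds {L0,L4,L5}: {L0} ∩ {L0,L4} ∩ {L0,L4,L5} = {L0}; idom=L0
  L7: preds {L4,L6}: {L0,L4} ∩ {L0,L6} = {L0}; idom=L0

idom(L4) = L0

Answer: L0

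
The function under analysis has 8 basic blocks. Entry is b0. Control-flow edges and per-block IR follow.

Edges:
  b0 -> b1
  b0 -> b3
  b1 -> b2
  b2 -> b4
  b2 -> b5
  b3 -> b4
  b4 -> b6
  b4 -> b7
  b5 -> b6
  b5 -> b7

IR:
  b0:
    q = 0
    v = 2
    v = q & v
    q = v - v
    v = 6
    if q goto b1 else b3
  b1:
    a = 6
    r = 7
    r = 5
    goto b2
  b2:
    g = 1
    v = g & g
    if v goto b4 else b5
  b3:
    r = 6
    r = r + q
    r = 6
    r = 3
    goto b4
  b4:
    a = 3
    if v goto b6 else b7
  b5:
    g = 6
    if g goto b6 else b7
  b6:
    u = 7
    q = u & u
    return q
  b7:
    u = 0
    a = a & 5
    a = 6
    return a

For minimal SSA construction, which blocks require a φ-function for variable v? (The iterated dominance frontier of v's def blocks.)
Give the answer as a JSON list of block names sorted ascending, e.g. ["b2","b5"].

Answer: ["b4", "b6", "b7"]

Derivation:
idom tree: b1←b0 b2←b1 b3←b0 b4←b0 b5←b2 b6←b0 b7←b0
Join-block Dom:
  b4: preds {b2,b3}: {b0,b1,b2} ∩ {b0,b3} = {b0}; idom=b0
  b6: preds {b4,b5}: {b0,b4} ∩ {b0,b1,b2,b5} = {b0}; idom=b0
  b7: preds {b4,b5}: {b0,b4} ∩ {b0,b1,b2,b5} = {b0}; idom=b0

DF derivation:
  b4←b2: walk b2→b1 to b0
  b4←b3: walk b3 to b0
  b6←b4: walk b4 to b0
  b6←b5: walk b5→b2→b1 to b0
  b7←b4: walk b4 to b0
  b7←b5: walk b5→b2→b1 to b0
  DF(b0)=∅
  DF(b1)={b4,b6,b7}
  DF(b2)={b4,b6,b7}
  DF(b3)={b4}
  DF(b4)={b6,b7}
  DF(b5)={b6,b7}
  DF(b6)=∅
  DF(b7)=∅

φ for v: defs {b0,b2}
  DF⁺ = {b4,b6,b7}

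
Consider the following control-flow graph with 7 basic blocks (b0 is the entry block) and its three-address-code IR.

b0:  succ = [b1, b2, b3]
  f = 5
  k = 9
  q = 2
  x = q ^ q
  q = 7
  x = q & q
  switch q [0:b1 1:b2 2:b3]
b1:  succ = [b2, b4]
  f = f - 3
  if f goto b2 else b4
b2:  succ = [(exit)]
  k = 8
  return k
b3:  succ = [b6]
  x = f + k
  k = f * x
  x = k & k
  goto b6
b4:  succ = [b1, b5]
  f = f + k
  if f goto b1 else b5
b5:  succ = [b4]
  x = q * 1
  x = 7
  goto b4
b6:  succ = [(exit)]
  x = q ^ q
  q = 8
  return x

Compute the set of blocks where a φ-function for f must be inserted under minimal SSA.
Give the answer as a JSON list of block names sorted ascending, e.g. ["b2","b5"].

Answer: ["b1", "b2", "b4"]

Working:
idom tree: b1←b0 b2←b0 b3←b0 b4←b1 b5←b4 b6←b3
Join-block Dom:
  b1: preds {b0,b4}: {b0} ∩ {b0,b1,b4} = {b0}; idom=b0
  b2: preds {b0,b1}: {b0} ∩ {b0,b1} = {b0}; idom=b0
  b4: preds {b1,b5}: {b0,b1} ∩ {b0,b1,b4,b5} = {b0,b1}; idom=b1

DF walk-up:
  b1←b0: walk · to b0
  b1←b4: walk b4→b1 to b0
  b2←b0: walk · to b0
  b2←b1: walk b1 to b0
  b4←b1: walk · to b1
  b4←b5: walk b5→b4 to b1
  b0 → ∅
  b1 → {b1,b2}
  b2 → ∅
  b3 → ∅
  b4 → {b1,b4}
  b5 → {b4}
  b6 → ∅

φ for f: defs {b0,b1,b4}
  DF⁺ = {b1,b2,b4}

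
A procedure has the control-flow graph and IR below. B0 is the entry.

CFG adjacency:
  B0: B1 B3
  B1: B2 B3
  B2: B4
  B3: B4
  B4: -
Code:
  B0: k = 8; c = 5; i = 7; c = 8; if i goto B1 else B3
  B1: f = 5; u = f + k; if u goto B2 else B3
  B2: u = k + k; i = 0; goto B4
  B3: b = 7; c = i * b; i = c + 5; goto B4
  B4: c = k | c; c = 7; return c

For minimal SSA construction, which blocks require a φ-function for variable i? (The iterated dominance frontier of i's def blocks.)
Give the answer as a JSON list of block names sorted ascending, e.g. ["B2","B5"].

Answer: ["B4"]

Derivation:
idom tree: B1←B0 B2←B1 B3←B0 B4←B0
Join-block Dom:
  B3: preds {B0,B1}: {B0} ∩ {B0,B1} = {B0}; idom=B0
  B4: preds {B2,B3}: {B0,B1,B2} ∩ {B0,B3} = {B0}; idom=B0

Frontier:
  B3←B0: walk · to B0
  B3←B1: walk B1 to B0
  B4←B2: walk B2→B1 to B0
  B4←B3: walk B3 to B0
  B0: DF=∅
  B1: DF={B3,B4}
  B2: DF={B4}
  B3: DF={B4}
  B4: DF=∅

φ for i: defs {B0,B2,B3}
  DF⁺ = {B4}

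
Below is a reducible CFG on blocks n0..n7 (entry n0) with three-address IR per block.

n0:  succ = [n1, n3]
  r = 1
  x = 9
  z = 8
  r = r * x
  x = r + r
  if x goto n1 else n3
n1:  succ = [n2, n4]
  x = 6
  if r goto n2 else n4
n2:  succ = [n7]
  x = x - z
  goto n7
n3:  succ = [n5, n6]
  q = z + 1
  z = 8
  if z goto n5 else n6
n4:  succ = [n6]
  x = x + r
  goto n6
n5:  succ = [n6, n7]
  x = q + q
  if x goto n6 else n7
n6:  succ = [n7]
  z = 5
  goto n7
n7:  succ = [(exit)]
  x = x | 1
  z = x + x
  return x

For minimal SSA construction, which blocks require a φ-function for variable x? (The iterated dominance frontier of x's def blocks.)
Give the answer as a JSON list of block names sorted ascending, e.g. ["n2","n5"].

idom tree: n1←n0 n2←n1 n3←n0 n4←n1 n5←n3 n6←n0 n7←n0
Dom∩ at merges:
  n6: preds {n3,n4,n5}: {n0,n3} ∩ {n0,n1,n4} ∩ {n0,n3,n5} = {n0}; idom=n0
  n7: preds {n2,n5,n6}: {n0,n1,n2} ∩ {n0,n3,n5} ∩ {n0,n6} = {n0}; idom=n0

DF walk-up:
  n6←n3: walk n3 to n0
  n6←n4: walk n4→n1 to n0
  n6←n5: walk n5→n3 to n0
  n7←n2: walk n2→n1 to n0
  n7←n5: walk n5→n3 to n0
  n7←n6: walk n6 to n0
  DF(n0)=∅
  DF(n1)={n6,n7}
  DF(n2)={n7}
  DF(n3)={n6,n7}
  DF(n4)={n6}
  DF(n5)={n6,n7}
  DF(n6)={n7}
  DF(n7)=∅

φ for x: defs {n0,n1,n2,n4,n5,n7}
  DF⁺ = {n6,n7}

Answer: ["n6", "n7"]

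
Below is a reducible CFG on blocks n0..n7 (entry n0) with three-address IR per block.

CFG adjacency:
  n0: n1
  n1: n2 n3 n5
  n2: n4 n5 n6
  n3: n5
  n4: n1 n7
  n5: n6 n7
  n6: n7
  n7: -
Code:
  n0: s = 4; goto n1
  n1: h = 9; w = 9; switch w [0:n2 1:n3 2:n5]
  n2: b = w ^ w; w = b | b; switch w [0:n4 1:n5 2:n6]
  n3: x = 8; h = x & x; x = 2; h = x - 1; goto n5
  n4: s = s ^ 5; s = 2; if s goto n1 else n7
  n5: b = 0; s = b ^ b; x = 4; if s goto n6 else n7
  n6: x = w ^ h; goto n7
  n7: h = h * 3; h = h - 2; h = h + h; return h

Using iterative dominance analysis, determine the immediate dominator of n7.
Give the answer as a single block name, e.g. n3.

idom tree: n1←n0 n2←n1 n3←n1 n4←n2 n5←n1 n6←n1 n7←n1
Join-block Dom:
  n1: preds {n0,n4}: {n0} ∩ {n0,n1,n2,n4} = {n0}; idom=n0
  n5: preds {n1,n2,n3}: {n0,n1} ∩ {n0,n1,n2} ∩ {n0,n1,n3} = {n0,n1}; idom=n1
  n6: preds {n2,n5}: {n0,n1,n2} ∩ {n0,n1,n5} = {n0,n1}; idom=n1
  n7: preds {n4,n5,n6}: {n0,n1,n2,n4} ∩ {n0,n1,n5} ∩ {n0,n1,n6} = {n0,n1}; idom=n1

idom(n7) = n1

Answer: n1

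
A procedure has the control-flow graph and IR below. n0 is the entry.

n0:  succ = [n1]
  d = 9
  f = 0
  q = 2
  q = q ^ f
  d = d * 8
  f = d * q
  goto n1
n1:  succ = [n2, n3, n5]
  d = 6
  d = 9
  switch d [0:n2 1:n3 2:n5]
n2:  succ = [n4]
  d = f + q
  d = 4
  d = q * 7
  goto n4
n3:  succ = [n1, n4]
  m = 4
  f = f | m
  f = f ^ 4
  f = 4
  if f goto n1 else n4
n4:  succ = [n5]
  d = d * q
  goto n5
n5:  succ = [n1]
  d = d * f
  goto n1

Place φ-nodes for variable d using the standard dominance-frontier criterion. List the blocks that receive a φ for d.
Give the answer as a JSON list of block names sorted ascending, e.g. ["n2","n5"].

Answer: ["n1", "n4", "n5"]

Working:
idom tree: n1←n0 n2←n1 n3←n1 n4←n1 n5←n1
Dom at joins:
  n1: preds {n0,n3,n5}: {n0} ∩ {n0,n1,n3} ∩ {n0,n1,n5} = {n0}; idom=n0
  n4: preds {n2,n3}: {n0,n1,n2} ∩ {n0,n1,n3} = {n0,n1}; idom=n1
  n5: preds {n1,n4}: {n0,n1} ∩ {n0,n1,n4} = {n0,n1}; idom=n1

DF derivation:
  join n1 pred n0: · stop@n0
  join n1 pred n3: n3→n1 stop@n0
  join n1 pred n5: n5→n1 stop@n0
  join n4 pred n2: n2 stop@n1
  join n4 pred n3: n3 stop@n1
  join n5 pred n1: · stop@n1
  join n5 pred n4: n4 stop@n1
  n0: DF=∅
  n1: DF={n1}
  n2: DF={n4}
  n3: DF={n1,n4}
  n4: DF={n5}
  n5: DF={n1}

φ for d: defs {n0,n1,n2,n4,n5}
  DF⁺ = {n1,n4,n5}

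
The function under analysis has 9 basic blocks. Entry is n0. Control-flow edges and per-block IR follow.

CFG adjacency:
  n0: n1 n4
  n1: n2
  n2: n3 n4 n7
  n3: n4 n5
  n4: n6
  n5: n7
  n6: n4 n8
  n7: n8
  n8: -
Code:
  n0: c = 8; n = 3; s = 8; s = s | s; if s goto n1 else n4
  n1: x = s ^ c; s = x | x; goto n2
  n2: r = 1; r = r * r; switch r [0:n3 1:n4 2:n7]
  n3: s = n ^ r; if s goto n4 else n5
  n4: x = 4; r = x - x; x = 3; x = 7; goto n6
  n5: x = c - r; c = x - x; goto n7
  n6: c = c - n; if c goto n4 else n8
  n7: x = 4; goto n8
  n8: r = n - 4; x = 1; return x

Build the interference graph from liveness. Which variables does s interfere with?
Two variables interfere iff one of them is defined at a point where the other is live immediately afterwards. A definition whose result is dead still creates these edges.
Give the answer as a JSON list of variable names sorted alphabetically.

Per-block:
  n0: def={c,n,s} ue=∅
  n1: def={s,x} ue={c,s}
  n2: def={r} ue=∅
  n3: def={s} ue={n,r}
  n4: def={r,x} ue=∅
  n5: def={c,x} ue={c,r}
  n6: def={c} ue={c,n}
  n7: def={x} ue=∅
  n8: def={r,x} ue={n}

Liveness:
  n0 li=∅ lo={c,n,s}
  n1 li={c,n,s} lo={c,n}
  n2 li={c,n} lo={c,n,r}
  n3 li={c,n,r} lo={c,n,r}
  n4 li={c,n} lo={c,n}
  n5 li={c,n,r} lo={n}
  n6 li={c,n} lo={c,n}
  n7 li={n} lo={n}
  n8 li={n} lo=∅

Interference:
  c: {n,r,s,x}
  n: {c,r,s,x}
  r: {c,n,s}
  s: {c,n,r}
  x: {c,n}

N(s) = ["c", "n", "r"]

Answer: ["c", "n", "r"]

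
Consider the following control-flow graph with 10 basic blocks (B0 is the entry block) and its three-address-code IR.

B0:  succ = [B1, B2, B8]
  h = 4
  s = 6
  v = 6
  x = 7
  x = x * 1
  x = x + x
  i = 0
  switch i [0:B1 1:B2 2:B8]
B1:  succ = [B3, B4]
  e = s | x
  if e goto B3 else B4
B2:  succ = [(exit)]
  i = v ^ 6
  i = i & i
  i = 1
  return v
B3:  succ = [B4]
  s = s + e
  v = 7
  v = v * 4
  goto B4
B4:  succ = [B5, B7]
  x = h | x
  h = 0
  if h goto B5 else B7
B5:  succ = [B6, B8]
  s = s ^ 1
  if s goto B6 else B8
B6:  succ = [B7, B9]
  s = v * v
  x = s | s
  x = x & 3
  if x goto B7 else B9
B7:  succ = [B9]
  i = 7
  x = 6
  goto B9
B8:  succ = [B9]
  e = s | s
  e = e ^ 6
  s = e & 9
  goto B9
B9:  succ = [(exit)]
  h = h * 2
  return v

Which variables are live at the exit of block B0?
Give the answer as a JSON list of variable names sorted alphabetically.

Answer: ["h", "s", "v", "x"]

Analysis:
Block summaries:
  B0: def={h,i,s,v,x} ue=∅
  B1: def={e} ue={s,x}
  B2: def={i} ue={v}
  B3: def={s,v} ue={e,s}
  B4: def={h,x} ue={h,x}
  B5: def={s} ue={s}
  B6: def={s,x} ue={v}
  B7: def={i,x} ue=∅
  B8: def={e,s} ue={s}
  B9: def={h} ue={h,v}

Liveness:
  B0 li=∅ lo={h,s,v,x}
  B1 li={h,s,v,x} lo={e,h,s,v,x}
  B2 li={v} lo=∅
  B3 li={e,h,s,x} lo={h,s,v,x}
  B4 li={h,s,v,x} lo={h,s,v}
  B5 li={h,s,v} lo={h,s,v}
  B6 li={h,v} lo={h,v}
  B7 li={h,v} lo={h,v}
  B8 li={h,s,v} lo={h,v}
  B9 li={h,v} lo=∅

live-out(B0) = ["h", "s", "v", "x"]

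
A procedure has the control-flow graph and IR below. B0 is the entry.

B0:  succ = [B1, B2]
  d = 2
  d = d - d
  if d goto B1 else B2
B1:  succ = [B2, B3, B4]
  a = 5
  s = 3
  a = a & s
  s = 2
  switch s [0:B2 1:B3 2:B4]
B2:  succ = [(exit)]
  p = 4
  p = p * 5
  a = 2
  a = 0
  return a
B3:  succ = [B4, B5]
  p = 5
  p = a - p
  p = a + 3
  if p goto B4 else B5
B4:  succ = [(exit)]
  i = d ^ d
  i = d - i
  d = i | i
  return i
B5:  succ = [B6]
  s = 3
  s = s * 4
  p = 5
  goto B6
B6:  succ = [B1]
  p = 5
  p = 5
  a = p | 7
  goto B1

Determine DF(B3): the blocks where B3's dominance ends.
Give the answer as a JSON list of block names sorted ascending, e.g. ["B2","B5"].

idom tree: B1←B0 B2←B0 B3←B1 B4←B1 B5←B3 B6←B5
Dom∩ at merges:
  B1: preds {B0,B6}: {B0} ∩ {B0,B1,B3,B5,B6} = {B0}; idom=B0
  B2: preds {B0,B1}: {B0} ∩ {B0,B1} = {B0}; idom=B0
  B4: preds {B1,B3}: {B0,B1} ∩ {B0,B1,B3} = {B0,B1}; idom=B1

DF derivation:
  join B1 pred B0: · stop@B0
  join B1 pred B6: B6→B5→B3→B1 stop@B0
  join B2 pred B0: · stop@B0
  join B2 pred B1: B1 stop@B0
  join B4 pred B1: · stop@B1
  join B4 pred B3: B3 stop@B1
  B0: DF=∅
  B1: DF={B1,B2}
  B2: DF=∅
  B3: DF={B1,B4}
  B4: DF=∅
  B5: DF={B1}
  B6: DF={B1}

DF(B3) = ["B1", "B4"]

Answer: ["B1", "B4"]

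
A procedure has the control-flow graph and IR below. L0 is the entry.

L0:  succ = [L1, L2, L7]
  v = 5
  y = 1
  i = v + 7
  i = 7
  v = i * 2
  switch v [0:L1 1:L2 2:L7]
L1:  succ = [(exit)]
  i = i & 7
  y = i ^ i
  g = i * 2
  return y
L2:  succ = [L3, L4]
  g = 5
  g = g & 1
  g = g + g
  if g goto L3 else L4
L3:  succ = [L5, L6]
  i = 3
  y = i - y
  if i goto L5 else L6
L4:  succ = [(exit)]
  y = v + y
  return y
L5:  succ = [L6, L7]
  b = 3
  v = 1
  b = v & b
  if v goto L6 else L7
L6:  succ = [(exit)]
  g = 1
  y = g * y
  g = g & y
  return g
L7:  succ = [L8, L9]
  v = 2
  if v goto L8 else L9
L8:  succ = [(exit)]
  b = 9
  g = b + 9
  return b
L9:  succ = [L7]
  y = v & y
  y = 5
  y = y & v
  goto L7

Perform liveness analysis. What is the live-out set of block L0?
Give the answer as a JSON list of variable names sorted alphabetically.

Answer: ["i", "v", "y"]

Analysis:
def/use:
  L0: {i,v,y} / ∅
  L1: {g,i,y} / {i}
  L2: {g} / ∅
  L3: {i,y} / {y}
  L4: {y} / {v,y}
  L5: {b,v} / ∅
  L6: {g,y} / {y}
  L7: {v} / ∅
  L8: {b,g} / ∅
  L9: {y} / {v,y}

Backward fixpoint:
  L0 li=∅ lo={i,v,y}
  L1 li={i} lo=∅
  L2 li={v,y} lo={v,y}
  L3 li={y} lo={y}
  L4 li={v,y} lo=∅
  L5 li={y} lo={y}
  L6 li={y} lo=∅
  L7 li={y} lo={v,y}
  L8 li=∅ lo=∅
  L9 li={v,y} lo={y}

live-out(L0) = ["i", "v", "y"]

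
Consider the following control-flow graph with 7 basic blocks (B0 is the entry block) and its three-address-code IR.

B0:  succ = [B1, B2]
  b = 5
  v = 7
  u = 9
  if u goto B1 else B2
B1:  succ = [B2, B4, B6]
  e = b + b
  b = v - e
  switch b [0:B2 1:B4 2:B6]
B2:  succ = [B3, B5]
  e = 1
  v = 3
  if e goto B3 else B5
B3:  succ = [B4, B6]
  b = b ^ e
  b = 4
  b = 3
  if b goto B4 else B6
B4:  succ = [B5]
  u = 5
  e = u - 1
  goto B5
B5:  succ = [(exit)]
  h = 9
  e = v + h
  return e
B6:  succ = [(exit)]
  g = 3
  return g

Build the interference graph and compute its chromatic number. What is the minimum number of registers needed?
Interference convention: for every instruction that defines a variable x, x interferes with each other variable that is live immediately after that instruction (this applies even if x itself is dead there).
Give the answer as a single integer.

Per-block:
  B0: {b,u,v} / ∅
  B1: {b,e} / {b,v}
  B2: {e,v} / ∅
  B3: {b} / {b,e}
  B4: {e,u} / ∅
  B5: {e,h} / {v}
  B6: {g} / ∅

Liveness:
  live B0: ∅→{b,v}
  live B1: {b,v}→{b,v}
  live B2: {b}→{b,e,v}
  live B3: {b,e,v}→{v}
  live B4: {v}→{v}
  live B5: {v}→∅
  live B6: ∅→∅

Interference:
  b↔{e,u,v}
  e↔{b,v}
  g↔∅
  h↔{v}
  u↔{b,v}
  v↔{b,e,h,u}

Colouring:
  clique {b,e,v} ⇒ need ≥ 3
  3-colouring: R0={g,v}  R1={b,h}  R2={e,u}
  χ = 3

Answer: 3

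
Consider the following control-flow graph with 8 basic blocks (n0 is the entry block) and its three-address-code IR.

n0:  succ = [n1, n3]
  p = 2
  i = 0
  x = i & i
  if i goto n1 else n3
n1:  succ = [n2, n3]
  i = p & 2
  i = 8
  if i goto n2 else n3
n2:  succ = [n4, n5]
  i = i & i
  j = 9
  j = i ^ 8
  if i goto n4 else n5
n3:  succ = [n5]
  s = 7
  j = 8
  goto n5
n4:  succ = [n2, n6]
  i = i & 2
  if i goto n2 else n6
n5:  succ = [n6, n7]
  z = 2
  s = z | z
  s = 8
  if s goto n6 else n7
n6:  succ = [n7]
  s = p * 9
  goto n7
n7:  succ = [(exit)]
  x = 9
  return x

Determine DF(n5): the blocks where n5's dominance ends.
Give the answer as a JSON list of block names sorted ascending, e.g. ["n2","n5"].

Answer: ["n6", "n7"]

Working:
idom tree: n1←n0 n2←n1 n3←n0 n4←n2 n5←n0 n6←n0 n7←n0
Dom at joins:
  n2: preds {n1,n4}: {n0,n1} ∩ {n0,n1,n2,n4} = {n0,n1}; idom=n1
  n3: preds {n0,n1}: {n0} ∩ {n0,n1} = {n0}; idom=n0
  n5: preds {n2,n3}: {n0,n1,n2} ∩ {n0,n3} = {n0}; idom=n0
  n6: preds {n4,n5}: {n0,n1,n2,n4} ∩ {n0,n5} = {n0}; idom=n0
  n7: preds {n5,n6}: {n0,n5} ∩ {n0,n6} = {n0}; idom=n0

Frontier:
  n2←n1: walk · to n1
  n2←n4: walk n4→n2 to n1
  n3←n0: walk · to n0
  n3←n1: walk n1 to n0
  n5←n2: walk n2→n1 to n0
  n5←n3: walk n3 to n0
  n6←n4: walk n4→n2→n1 to n0
  n6←n5: walk n5 to n0
  n7←n5: walk n5 to n0
  n7←n6: walk n6 to n0
  n0: DF=∅
  n1: DF={n3,n5,n6}
  n2: DF={n2,n5,n6}
  n3: DF={n5}
  n4: DF={n2,n6}
  n5: DF={n6,n7}
  n6: DF={n7}
  n7: DF=∅

DF(n5) = ["n6", "n7"]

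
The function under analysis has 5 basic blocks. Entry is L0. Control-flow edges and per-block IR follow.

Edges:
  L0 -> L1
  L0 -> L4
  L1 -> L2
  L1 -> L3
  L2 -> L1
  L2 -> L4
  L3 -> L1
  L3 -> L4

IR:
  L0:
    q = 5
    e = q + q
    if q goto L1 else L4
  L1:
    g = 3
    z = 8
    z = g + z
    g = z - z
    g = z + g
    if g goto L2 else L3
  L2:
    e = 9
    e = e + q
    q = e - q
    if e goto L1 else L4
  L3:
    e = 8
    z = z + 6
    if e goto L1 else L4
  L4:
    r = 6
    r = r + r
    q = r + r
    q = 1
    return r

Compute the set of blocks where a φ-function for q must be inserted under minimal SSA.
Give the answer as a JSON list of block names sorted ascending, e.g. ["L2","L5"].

Answer: ["L1", "L4"]

Working:
idom tree: L1←L0 L2←L1 L3←L1 L4←L0
Dom at joins:
  L1: preds {L0,L2,L3}: {L0} ∩ {L0,L1,L2} ∩ {L0,L1,L3} = {L0}; idom=L0
  L4: preds {L0,L2,L3}: {L0} ∩ {L0,L1,L2} ∩ {L0,L1,L3} = {L0}; idom=L0

DF walk-up:
  L1←L0: walk · to L0
  L1←L2: walk L2→L1 to L0
  L1←L3: walk L3→L1 to L0
  L4←L0: walk · to L0
  L4←L2: walk L2→L1 to L0
  L4←L3: walk L3→L1 to L0
  DF(L0)=∅
  DF(L1)={L1,L4}
  DF(L2)={L1,L4}
  DF(L3)={L1,L4}
  DF(L4)=∅

φ for q: defs {L0,L2,L4}
  DF⁺ = {L1,L4}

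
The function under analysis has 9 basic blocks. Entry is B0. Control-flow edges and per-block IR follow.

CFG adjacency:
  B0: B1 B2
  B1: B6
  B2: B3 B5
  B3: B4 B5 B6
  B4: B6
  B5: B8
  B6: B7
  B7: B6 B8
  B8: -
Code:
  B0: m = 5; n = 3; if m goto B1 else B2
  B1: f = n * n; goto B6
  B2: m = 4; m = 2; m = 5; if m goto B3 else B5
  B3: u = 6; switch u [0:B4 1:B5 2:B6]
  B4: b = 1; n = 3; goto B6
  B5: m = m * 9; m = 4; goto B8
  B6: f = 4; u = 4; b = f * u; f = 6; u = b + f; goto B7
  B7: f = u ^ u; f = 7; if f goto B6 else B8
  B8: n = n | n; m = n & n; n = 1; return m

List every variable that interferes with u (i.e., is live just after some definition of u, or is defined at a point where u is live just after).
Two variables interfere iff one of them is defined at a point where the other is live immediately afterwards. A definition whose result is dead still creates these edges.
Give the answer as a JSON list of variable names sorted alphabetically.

Per-block:
  B0: def={m,n} ue=∅
  B1: def={f} ue={n}
  B2: def={m} ue=∅
  B3: def={u} ue=∅
  B4: def={b,n} ue=∅
  B5: def={m} ue={m}
  B6: def={b,f,u} ue=∅
  B7: def={f} ue={u}
  B8: def={m,n} ue={n}

Live sets:
  B0: in=∅ out={n}
  B1: in={n} out={n}
  B2: in={n} out={m,n}
  B3: in={m,n} out={m,n}
  B4: in=∅ out={n}
  B5: in={m,n} out={n}
  B6: in={n} out={n,u}
  B7: in={n,u} out={n}
  B8: in={n} out=∅

Interference:
  b↔{f,n}
  f↔{b,n,u}
  m↔{n,u}
  n↔{b,f,m,u}
  u↔{f,m,n}

N(u) = ["f", "m", "n"]

Answer: ["f", "m", "n"]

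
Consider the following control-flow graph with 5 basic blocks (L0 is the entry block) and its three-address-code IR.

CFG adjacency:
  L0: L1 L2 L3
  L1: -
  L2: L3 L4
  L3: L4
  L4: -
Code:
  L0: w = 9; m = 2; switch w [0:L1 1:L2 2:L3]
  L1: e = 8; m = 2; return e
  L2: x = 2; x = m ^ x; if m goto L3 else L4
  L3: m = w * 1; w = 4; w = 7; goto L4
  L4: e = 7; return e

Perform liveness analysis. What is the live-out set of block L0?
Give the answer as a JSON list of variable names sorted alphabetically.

Per-block:
  L0: {m,w} / ∅
  L1: {e,m} / ∅
  L2: {x} / {m}
  L3: {m,w} / {w}
  L4: {e} / ∅

Backward fixpoint:
  live L0: ∅→{m,w}
  live L1: ∅→∅
  live L2: {m,w}→{w}
  live L3: {w}→∅
  live L4: ∅→∅

live-out(L0) = ["m", "w"]

Answer: ["m", "w"]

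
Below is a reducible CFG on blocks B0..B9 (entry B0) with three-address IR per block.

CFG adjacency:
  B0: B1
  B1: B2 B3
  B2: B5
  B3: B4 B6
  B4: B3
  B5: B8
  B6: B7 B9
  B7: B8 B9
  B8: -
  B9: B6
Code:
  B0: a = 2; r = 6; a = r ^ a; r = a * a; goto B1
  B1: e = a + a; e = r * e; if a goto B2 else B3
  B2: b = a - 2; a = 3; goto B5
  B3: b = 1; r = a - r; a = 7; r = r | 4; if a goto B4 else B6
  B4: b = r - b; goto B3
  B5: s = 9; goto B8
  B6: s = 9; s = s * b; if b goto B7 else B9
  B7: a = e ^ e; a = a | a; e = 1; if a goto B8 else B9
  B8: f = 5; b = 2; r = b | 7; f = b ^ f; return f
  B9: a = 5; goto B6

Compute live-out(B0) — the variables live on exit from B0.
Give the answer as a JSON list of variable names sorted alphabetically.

Answer: ["a", "r"]

Analysis:
Per-block:
  B0: def={a,r} ue=∅
  B1: def={e} ue={a,r}
  B2: def={a,b} ue={a}
  B3: def={a,b,r} ue={a,r}
  B4: def={b} ue={b,r}
  B5: def={s} ue=∅
  B6: def={s} ue={b}
  B7: def={a,e} ue={e}
  B8: def={b,f,r} ue=∅
  B9: def={a} ue=∅

Backward fixpoint:
  live B0: ∅→{a,r}
  live B1: {a,r}→{a,e,r}
  live B2: {a}→∅
  live B3: {a,e,r}→{a,b,e,r}
  live B4: {a,b,e,r}→{a,e,r}
  live B5: ∅→∅
  live B6: {b,e}→{b,e}
  live B7: {b,e}→{b,e}
  live B8: ∅→∅
  live B9: {b,e}→{b,e}

live-out(B0) = ["a", "r"]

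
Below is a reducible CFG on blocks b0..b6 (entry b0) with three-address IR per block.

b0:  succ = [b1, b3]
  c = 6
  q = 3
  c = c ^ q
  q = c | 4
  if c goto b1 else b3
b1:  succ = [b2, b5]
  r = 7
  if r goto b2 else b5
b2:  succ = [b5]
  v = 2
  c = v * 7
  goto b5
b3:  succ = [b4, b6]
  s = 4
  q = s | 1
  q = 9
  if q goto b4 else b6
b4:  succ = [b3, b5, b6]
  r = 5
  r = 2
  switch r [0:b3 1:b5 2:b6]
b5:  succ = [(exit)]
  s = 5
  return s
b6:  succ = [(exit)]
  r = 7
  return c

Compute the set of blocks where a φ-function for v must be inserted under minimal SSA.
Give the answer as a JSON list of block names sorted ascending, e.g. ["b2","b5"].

Answer: ["b5"]

Derivation:
idom tree: b1←b0 b2←b1 b3←b0 b4←b3 b5←b0 b6←b3
Dom∩ at merges:
  b3: preds {b0,b4}: {b0} ∩ {b0,b3,b4} = {b0}; idom=b0
  b5: preds {b1,b2,b4}: {b0,b1} ∩ {b0,b1,b2} ∩ {b0,b3,b4} = {b0}; idom=b0
  b6: preds {b3,b4}: {b0,b3} ∩ {b0,b3,b4} = {b0,b3}; idom=b3

DF walk-up:
  join b3 pred b0: · stop@b0
  join b3 pred b4: b4→b3 stop@b0
  join b5 pred b1: b1 stop@b0
  join b5 pred b2: b2→b1 stop@b0
  join b5 pred b4: b4→b3 stop@b0
  join b6 pred b3: · stop@b3
  join b6 pred b4: b4 stop@b3
  b0 → ∅
  b1 → {b5}
  b2 → {b5}
  b3 → {b3,b5}
  b4 → {b3,b5,b6}
  b5 → ∅
  b6 → ∅

φ for v: defs {b2}
  DF⁺ = {b5}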